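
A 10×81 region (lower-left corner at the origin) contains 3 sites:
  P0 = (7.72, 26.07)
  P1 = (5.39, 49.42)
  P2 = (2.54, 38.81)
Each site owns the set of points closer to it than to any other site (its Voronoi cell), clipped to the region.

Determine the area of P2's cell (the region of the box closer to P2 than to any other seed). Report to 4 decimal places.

Area of P2's cell: 114.4984

1. box [0,10]×[0,81]: [(0, 0) (10, 0) (10, 81) (0, 81)]
2. ⊥bis P2·P0 via (5.13,32.44): [(0, 30.3542) (10, 34.4201) (10, 81) (0, 81)]  |A|=486.1286
3. ⊥bis P2·P1 via (3.965,44.115): [(0, 45.1801) (0, 30.3542) (10, 34.4201) (10, 42.4939)]  |A|=114.4984
4. canonical 4-gon: [(0, 45.1801) (0, 30.3542) (10, 34.4201) (10, 42.4939)]
5. shoelace: 114.4984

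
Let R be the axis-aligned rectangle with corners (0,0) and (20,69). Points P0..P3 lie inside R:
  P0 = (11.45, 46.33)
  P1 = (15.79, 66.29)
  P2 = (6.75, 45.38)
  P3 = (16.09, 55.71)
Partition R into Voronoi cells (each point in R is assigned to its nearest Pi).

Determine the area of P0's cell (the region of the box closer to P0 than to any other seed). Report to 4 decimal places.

Area of P0's cell: 345.6819

1. box [0,20]×[0,69]: [(0, 0) (20, 0) (20, 69) (0, 69)]
2. ⊥bis P0·P1 via (13.62,56.31): [(0, 59.2715) (0, 0) (20, 0) (20, 54.9228)]  |A|=1141.9423
3. ⊥bis P0·P2 via (9.1,45.855): [(6.6818, 57.8186) (18.3686, 0) (20, 0) (20, 54.9228)]  |A|=412.8992
4. ⊥bis P0·P3 via (13.77,51.02): [(7.4212, 54.1605) (18.3686, 0) (20, 0) (20, 47.9382)]  |A|=345.6819
5. canonical 4-gon: [(7.4212, 54.1605) (18.3686, 0) (20, 0) (20, 47.9382)]
6. shoelace: 345.6819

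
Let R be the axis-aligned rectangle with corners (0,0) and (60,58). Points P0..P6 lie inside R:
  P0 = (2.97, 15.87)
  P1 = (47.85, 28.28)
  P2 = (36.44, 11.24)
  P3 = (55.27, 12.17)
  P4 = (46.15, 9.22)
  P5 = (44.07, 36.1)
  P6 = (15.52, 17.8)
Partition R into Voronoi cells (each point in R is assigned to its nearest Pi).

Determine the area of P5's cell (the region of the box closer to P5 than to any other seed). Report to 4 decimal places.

Area of P5's cell: 1100.1202

1. box [0,60]×[0,58]: [(0, 0) (60, 0) (60, 58) (0, 58)]
2. ⊥bis P5·P0 via (23.52,25.985): [(36.3102, 0) (60, 0) (60, 58) (7.7618, 58)]  |A|=2201.9135
3. ⊥bis P5·P1 via (45.96,32.19): [(25.3657, 22.2352) (60, 38.9766) (60, 58) (7.7618, 58)]  |A|=1263.5758
4. ⊥bis P5·P2 via (40.255,23.67): [(21.8842, 29.3083) (32.9636, 25.9079) (60, 38.9766) (60, 58) (7.7618, 58)]  |A|=1230.3121
5. ⊥bis P5·P3 via (49.67,24.135): [(21.8842, 29.3083) (32.9636, 25.9079) (60, 38.9766) (60, 58) (7.7618, 58)]  |A|=1230.3121
6. ⊥bis P5·P4 via (45.11,22.66): [(21.8842, 29.3083) (32.9636, 25.9079) (60, 38.9766) (60, 58) (7.7618, 58)]  |A|=1230.3121
7. ⊥bis P5·P6 via (29.795,26.95): [(29.8506, 26.8633) (32.9636, 25.9079) (60, 38.9766) (60, 58) (9.8925, 58)]  |A|=1100.1202
8. canonical 5-gon: [(29.8506, 26.8633) (32.9636, 25.9079) (60, 38.9766) (60, 58) (9.8925, 58)]
9. shoelace: 1100.1202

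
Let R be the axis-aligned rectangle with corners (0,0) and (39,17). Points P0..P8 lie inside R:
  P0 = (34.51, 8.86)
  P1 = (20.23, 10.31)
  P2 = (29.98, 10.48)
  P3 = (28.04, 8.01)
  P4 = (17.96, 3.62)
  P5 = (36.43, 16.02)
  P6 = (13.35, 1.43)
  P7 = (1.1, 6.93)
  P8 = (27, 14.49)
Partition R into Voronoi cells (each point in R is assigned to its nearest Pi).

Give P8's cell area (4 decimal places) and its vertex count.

Area of P8's cell: 44.2848 (5 vertices)

1. box [0,39]×[0,17]: [(0, 0) (39, 0) (39, 17) (0, 17)]
2. ⊥bis P8·P0 via (30.755,11.675): [(0, 0) (22.0026, 0) (34.747, 17) (0, 17)]  |A|=482.3717
3. ⊥bis P8·P1 via (23.615,12.4): [(27.0851, 6.7797) (34.747, 17) (20.7748, 17)]  |A|=71.3999
4. ⊥bis P8·P2 via (28.49,12.485): [(25.1123, 9.9749) (34.5656, 17) (20.7748, 17)]  |A|=48.4406
5. ⊥bis P8·P3 via (27.52,11.25): [(24.6131, 10.7835) (26.6376, 11.1084) (34.5656, 17) (20.7748, 17)]  |A|=47.541
6. ⊥bis P8·P4 via (22.48,9.055): [(24.6131, 10.7835) (26.6376, 11.1084) (34.5656, 17) (20.7748, 17)]  |A|=47.541
7. ⊥bis P8·P5 via (31.715,15.255): [(24.6131, 10.7835) (26.6376, 11.1084) (31.7691, 14.9218) (31.4319, 17) (20.7748, 17)]  |A|=44.2848
8. ⊥bis P8·P6 via (20.175,7.96): [(24.6131, 10.7835) (26.6376, 11.1084) (31.7691, 14.9218) (31.4319, 17) (20.7748, 17)]  |A|=44.2848
9. ⊥bis P8·P7 via (14.05,10.71): [(24.6131, 10.7835) (26.6376, 11.1084) (31.7691, 14.9218) (31.4319, 17) (20.7748, 17)]  |A|=44.2848
10. canonical 5-gon: [(24.6131, 10.7835) (26.6376, 11.1084) (31.7691, 14.9218) (31.4319, 17) (20.7748, 17)]
11. shoelace: 44.2848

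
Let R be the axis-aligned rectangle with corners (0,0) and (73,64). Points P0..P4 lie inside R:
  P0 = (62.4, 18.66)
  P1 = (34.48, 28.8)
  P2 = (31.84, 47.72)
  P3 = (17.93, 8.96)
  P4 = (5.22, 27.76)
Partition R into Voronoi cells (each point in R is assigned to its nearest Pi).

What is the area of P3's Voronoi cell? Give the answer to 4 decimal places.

Area of P3's cell: 676.4317

1. box [0,73]×[0,64]: [(0, 0) (73, 0) (73, 64) (0, 64)]
2. ⊥bis P3·P0 via (40.165,13.81): [(0, 0) (43.1773, 0) (29.2173, 64) (0, 64)]  |A|=2316.6281
3. ⊥bis P3·P1 via (26.205,18.88): [(0, 40.7395) (0, 0) (43.1773, 0) (41.9182, 5.7725)]  |A|=978.4833
4. ⊥bis P3·P2 via (24.885,28.34): [(7.2984, 34.6514) (0, 37.2706) (0, 0) (43.1773, 0) (41.9182, 5.7725)]  |A|=965.8246
5. ⊥bis P3·P4 via (11.575,18.36): [(20.0001, 24.0559) (0, 10.5346) (0, 0) (43.1773, 0) (41.9182, 5.7725)]  |A|=676.4317
6. canonical 5-gon: [(20.0001, 24.0559) (0, 10.5346) (0, 0) (43.1773, 0) (41.9182, 5.7725)]
7. shoelace: 676.4317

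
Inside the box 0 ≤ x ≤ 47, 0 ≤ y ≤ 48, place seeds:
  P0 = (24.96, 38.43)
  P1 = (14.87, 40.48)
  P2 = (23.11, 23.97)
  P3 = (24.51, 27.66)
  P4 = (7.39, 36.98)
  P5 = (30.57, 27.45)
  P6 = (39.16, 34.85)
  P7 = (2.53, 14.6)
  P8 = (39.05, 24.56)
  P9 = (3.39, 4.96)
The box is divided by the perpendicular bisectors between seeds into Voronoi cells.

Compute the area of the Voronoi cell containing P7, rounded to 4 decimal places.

1. box [0,47]×[0,48]: [(0, 0) (47, 0) (47, 48) (0, 48)]
2. ⊥bis P7·P0 via (13.745,26.515): [(0, 39.4525) (0, 0) (41.915, 0)]  |A|=826.825
3. ⊥bis P7·P1 via (8.7,27.54): [(16.7175, 23.7171) (0, 31.6883) (0, 0) (41.915, 0)]  |A|=761.926
4. ⊥bis P7·P2 via (12.82,19.285): [(9.1618, 27.3198) (0, 31.6883) (0, 0) (21.6004, 0)]  |A|=440.2199
5. ⊥bis P7·P3 via (13.52,21.13): [(9.1618, 27.3198) (0, 31.6883) (0, 0) (21.6004, 0)]  |A|=440.2199
6. ⊥bis P7·P4 via (4.96,25.79): [(10.3957, 24.6096) (0, 26.8671) (0, 0) (21.6004, 0)]  |A|=405.44
7. ⊥bis P7·P5 via (16.55,21.025): [(10.3957, 24.6096) (0, 26.8671) (0, 0) (21.6004, 0)]  |A|=405.44
8. ⊥bis P7·P6 via (20.845,24.725): [(10.3957, 24.6096) (0, 26.8671) (0, 0) (21.6004, 0)]  |A|=405.44
9. ⊥bis P7·P8 via (20.79,19.58): [(10.3957, 24.6096) (0, 26.8671) (0, 0) (21.6004, 0)]  |A|=405.44
10. ⊥bis P7·P9 via (2.96,9.78): [(16.5938, 10.9963) (10.3957, 24.6096) (0, 26.8671) (0, 9.5159)]  |A|=207.725
11. canonical 4-gon: [(16.5938, 10.9963) (10.3957, 24.6096) (0, 26.8671) (0, 9.5159)]
12. shoelace: 207.725

Area of P7's cell: 207.7250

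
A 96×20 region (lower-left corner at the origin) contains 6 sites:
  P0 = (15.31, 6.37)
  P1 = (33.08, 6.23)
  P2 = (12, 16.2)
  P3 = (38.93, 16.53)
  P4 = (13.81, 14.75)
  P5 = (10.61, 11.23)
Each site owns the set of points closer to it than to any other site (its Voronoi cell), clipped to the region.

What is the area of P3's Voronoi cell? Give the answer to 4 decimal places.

Area of P3's cell: 1143.2020

1. box [0,96]×[0,20]: [(0, 0) (96, 0) (96, 20) (0, 20)]
2. ⊥bis P3·P0 via (27.12,11.45): [(32.0451, 0) (96, 0) (96, 20) (23.4423, 20)]  |A|=1365.1258
3. ⊥bis P3·P1 via (36.005,11.38): [(24.2875, 18.0351) (56.0416, 0) (96, 0) (96, 20) (23.4423, 20)]  |A|=1148.7367
4. ⊥bis P3·P2 via (25.465,16.365): [(25.4526, 17.3733) (56.0416, 0) (96, 0) (96, 20) (25.4205, 20)]  |A|=1145.2736
5. ⊥bis P3·P4 via (26.37,15.64): [(26.2805, 16.9031) (56.0416, 0) (96, 0) (96, 20) (26.0611, 20)]  |A|=1143.202
6. ⊥bis P3·P5 via (24.77,13.88): [(26.2805, 16.9031) (56.0416, 0) (96, 0) (96, 20) (26.0611, 20)]  |A|=1143.202
7. canonical 5-gon: [(26.2805, 16.9031) (56.0416, 0) (96, 0) (96, 20) (26.0611, 20)]
8. shoelace: 1143.202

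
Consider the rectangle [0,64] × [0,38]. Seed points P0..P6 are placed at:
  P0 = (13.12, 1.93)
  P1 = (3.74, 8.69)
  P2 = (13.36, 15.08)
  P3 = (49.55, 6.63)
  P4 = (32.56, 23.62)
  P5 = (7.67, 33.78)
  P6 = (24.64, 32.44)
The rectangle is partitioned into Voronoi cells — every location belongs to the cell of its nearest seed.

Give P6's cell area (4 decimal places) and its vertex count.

Area of P6's cell: 225.3764 (4 vertices)

1. box [0,64]×[0,38]: [(0, 0) (64, 0) (64, 38) (0, 38)]
2. ⊥bis P6·P0 via (18.88,17.185): [(0, 24.3137) (64, 0.1485) (64, 38) (0, 38)]  |A|=1649.2073
3. ⊥bis P6·P1 via (14.19,20.565): [(0, 33.0522) (17.3928, 17.7465) (64, 0.1485) (64, 38) (0, 38)]  |A|=1573.2141
4. ⊥bis P6·P2 via (19,23.76): [(0, 36.1056) (43.3225, 7.956) (64, 0.1485) (64, 38) (0, 38)]  |A|=1393.7801
5. ⊥bis P6·P3 via (37.095,19.535): [(0, 36.1056) (32.4306, 15.0332) (56.2271, 38) (0, 38)]  |A|=676.396
6. ⊥bis P6·P4 via (28.6,28.03): [(0, 36.1056) (21.8108, 21.9336) (39.703, 38) (0, 38)]  |A|=339.6006
7. ⊥bis P6·P5 via (16.155,33.11): [(15.5916, 25.9747) (21.8108, 21.9336) (39.703, 38) (16.5411, 38)]  |A|=225.3764
8. canonical 4-gon: [(15.5916, 25.9747) (21.8108, 21.9336) (39.703, 38) (16.5411, 38)]
9. shoelace: 225.3764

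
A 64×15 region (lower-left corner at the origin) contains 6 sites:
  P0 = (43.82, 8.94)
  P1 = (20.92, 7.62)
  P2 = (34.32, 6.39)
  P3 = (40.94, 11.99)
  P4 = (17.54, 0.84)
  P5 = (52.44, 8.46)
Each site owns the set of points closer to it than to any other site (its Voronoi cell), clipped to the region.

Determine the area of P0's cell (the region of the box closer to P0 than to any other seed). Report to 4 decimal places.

1. box [0,64]×[0,15]: [(0, 0) (64, 0) (64, 15) (0, 15)]
2. ⊥bis P0·P1 via (32.37,8.28): [(32.8473, 0) (64, 0) (64, 15) (31.9826, 15)]  |A|=473.7756
3. ⊥bis P0·P2 via (39.07,7.665): [(41.1274, 0) (64, 0) (64, 15) (37.1011, 15)]  |A|=373.2857
4. ⊥bis P0·P3 via (42.38,10.465): [(39.1397, 7.4053) (41.1274, 0) (64, 0) (64, 15) (47.1827, 15)]  |A|=335.0025
5. ⊥bis P0·P4 via (30.68,4.89): [(39.1397, 7.4053) (41.1274, 0) (64, 0) (64, 15) (47.1827, 15)]  |A|=335.0025
6. ⊥bis P0·P5 via (48.13,8.7): [(39.1397, 7.4053) (41.1274, 0) (47.6455, 0) (48.4808, 15) (47.1827, 15)]  |A|=95.9502
7. canonical 5-gon: [(39.1397, 7.4053) (41.1274, 0) (47.6455, 0) (48.4808, 15) (47.1827, 15)]
8. shoelace: 95.9502

Area of P0's cell: 95.9502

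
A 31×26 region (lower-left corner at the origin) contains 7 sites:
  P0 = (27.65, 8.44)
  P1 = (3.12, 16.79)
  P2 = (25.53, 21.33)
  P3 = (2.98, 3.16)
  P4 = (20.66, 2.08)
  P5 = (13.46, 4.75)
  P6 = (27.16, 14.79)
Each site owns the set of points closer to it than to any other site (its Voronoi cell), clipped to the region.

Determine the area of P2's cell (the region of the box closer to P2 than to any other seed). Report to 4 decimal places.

Area of P2's cell: 150.4296

1. box [0,31]×[0,26]: [(0, 0) (31, 0) (31, 26) (0, 26)]
2. ⊥bis P2·P0 via (26.59,14.885): [(0, 10.5118) (31, 15.6103) (31, 26) (0, 26)]  |A|=401.1077
3. ⊥bis P2·P1 via (14.325,19.06): [(15.539, 13.0675) (31, 15.6103) (31, 26) (12.919, 26)]  |A|=197.2338
4. ⊥bis P2·P3 via (14.255,12.245): [(15.539, 13.0675) (31, 15.6103) (31, 26) (12.919, 26)]  |A|=197.2338
5. ⊥bis P2·P4 via (23.095,11.705): [(15.4218, 13.6462) (16.8544, 13.2838) (31, 15.6103) (31, 26) (12.919, 26)]  |A|=196.8405
6. ⊥bis P2·P5 via (19.495,13.04): [(14.8612, 16.4134) (18.7352, 13.5931) (31, 15.6103) (31, 26) (12.919, 26)]  |A|=191.7086
7. ⊥bis P2·P6 via (26.345,18.06): [(14.8612, 16.4134) (16.105, 15.5078) (31, 19.2202) (31, 26) (12.919, 26)]  |A|=150.4296
8. canonical 5-gon: [(14.8612, 16.4134) (16.105, 15.5078) (31, 19.2202) (31, 26) (12.919, 26)]
9. shoelace: 150.4296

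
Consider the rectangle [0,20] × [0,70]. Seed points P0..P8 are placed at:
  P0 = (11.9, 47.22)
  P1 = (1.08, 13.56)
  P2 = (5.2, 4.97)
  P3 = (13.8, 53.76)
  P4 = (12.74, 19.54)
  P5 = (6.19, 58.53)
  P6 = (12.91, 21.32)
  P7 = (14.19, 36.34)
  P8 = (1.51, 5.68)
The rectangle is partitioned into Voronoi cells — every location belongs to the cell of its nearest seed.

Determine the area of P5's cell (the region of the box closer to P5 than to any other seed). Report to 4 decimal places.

Area of P5's cell: 248.1798

1. box [0,20]×[0,70]: [(0, 0) (20, 0) (20, 70) (0, 70)]
2. ⊥bis P5·P0 via (9.045,52.875): [(0, 48.3085) (20, 58.4058) (20, 70) (0, 70)]  |A|=332.8571
3. ⊥bis P5·P1 via (3.635,36.045): [(0, 48.3085) (20, 58.4058) (20, 70) (0, 70)]  |A|=332.8571
4. ⊥bis P5·P2 via (5.695,31.75): [(0, 48.3085) (20, 58.4058) (20, 70) (0, 70)]  |A|=332.8571
5. ⊥bis P5·P3 via (9.995,56.145): [(0, 48.3085) (7.4363, 52.0628) (18.6794, 70) (0, 70)]  |A|=248.1798
6. ⊥bis P5·P4 via (9.465,39.035): [(0, 48.3085) (7.4363, 52.0628) (18.6794, 70) (0, 70)]  |A|=248.1798
7. ⊥bis P5·P6 via (9.55,39.925): [(0, 48.3085) (7.4363, 52.0628) (18.6794, 70) (0, 70)]  |A|=248.1798
8. ⊥bis P5·P7 via (10.19,47.435): [(0, 48.3085) (7.4363, 52.0628) (18.6794, 70) (0, 70)]  |A|=248.1798
9. ⊥bis P5·P8 via (3.85,32.105): [(0, 48.3085) (7.4363, 52.0628) (18.6794, 70) (0, 70)]  |A|=248.1798
10. canonical 4-gon: [(0, 48.3085) (7.4363, 52.0628) (18.6794, 70) (0, 70)]
11. shoelace: 248.1798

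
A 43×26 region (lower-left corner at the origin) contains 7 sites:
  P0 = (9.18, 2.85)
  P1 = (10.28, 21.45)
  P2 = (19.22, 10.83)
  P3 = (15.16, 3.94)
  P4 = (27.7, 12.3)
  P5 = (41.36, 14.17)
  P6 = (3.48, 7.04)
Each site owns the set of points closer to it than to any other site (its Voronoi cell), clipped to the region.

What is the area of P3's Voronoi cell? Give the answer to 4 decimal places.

Area of P3's cell: 90.6246

1. box [0,43]×[0,26]: [(0, 0) (43, 0) (43, 26) (0, 26)]
2. ⊥bis P3·P0 via (12.17,3.395): [(12.7888, 0) (43, 0) (43, 26) (8.0497, 26)]  |A|=847.0993
3. ⊥bis P3·P1 via (12.72,12.695): [(10.5834, 12.0995) (12.7888, 0) (43, 0) (43, 21.134)]  |A|=525.3164
4. ⊥bis P3·P2 via (17.19,7.385): [(10.7511, 11.1792) (12.7888, 0) (29.7227, 0)]  |A|=94.6531
5. ⊥bis P3·P4 via (21.43,8.12): [(24.9804, 2.7945) (10.7511, 11.1792) (12.7888, 0) (26.8433, 0)]  |A|=90.63
6. ⊥bis P3·P5 via (28.26,9.055): [(24.9804, 2.7945) (10.7511, 11.1792) (12.7888, 0) (26.8433, 0)]  |A|=90.63
7. ⊥bis P3·P6 via (9.32,5.49): [(24.9804, 2.7945) (10.8193, 11.139) (10.7832, 11.0031) (12.7888, 0) (26.8433, 0)]  |A|=90.6246
8. canonical 5-gon: [(24.9804, 2.7945) (10.8193, 11.139) (10.7832, 11.0031) (12.7888, 0) (26.8433, 0)]
9. shoelace: 90.6246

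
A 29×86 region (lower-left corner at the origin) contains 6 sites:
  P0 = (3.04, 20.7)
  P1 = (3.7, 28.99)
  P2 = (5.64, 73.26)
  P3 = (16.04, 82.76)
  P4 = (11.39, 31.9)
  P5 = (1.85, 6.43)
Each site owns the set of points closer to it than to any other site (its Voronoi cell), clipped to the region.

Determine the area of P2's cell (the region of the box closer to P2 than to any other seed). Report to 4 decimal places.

1. box [0,29]×[0,86]: [(0, 0) (29, 0) (29, 86) (0, 86)]
2. ⊥bis P2·P0 via (4.34,46.98): [(0, 47.1947) (29, 45.7601) (29, 86) (0, 86)]  |A|=1146.155
3. ⊥bis P2·P1 via (4.67,51.125): [(0, 51.3296) (29, 50.0588) (29, 86) (0, 86)]  |A|=1023.8673
4. ⊥bis P2·P3 via (10.84,78.01): [(0, 51.3296) (29, 50.0588) (29, 58.1296) (3.5414, 86) (0, 86)]  |A|=669.097
5. ⊥bis P2·P4 via (8.515,52.58): [(0, 51.3962) (29, 55.4279) (29, 58.1296) (3.5414, 86) (0, 86)]  |A|=590.2801
6. ⊥bis P2·P5 via (3.745,39.845): [(0, 51.3962) (29, 55.4279) (29, 58.1296) (3.5414, 86) (0, 86)]  |A|=590.2801
7. canonical 5-gon: [(0, 51.3962) (29, 55.4279) (29, 58.1296) (3.5414, 86) (0, 86)]
8. shoelace: 590.2801

Area of P2's cell: 590.2801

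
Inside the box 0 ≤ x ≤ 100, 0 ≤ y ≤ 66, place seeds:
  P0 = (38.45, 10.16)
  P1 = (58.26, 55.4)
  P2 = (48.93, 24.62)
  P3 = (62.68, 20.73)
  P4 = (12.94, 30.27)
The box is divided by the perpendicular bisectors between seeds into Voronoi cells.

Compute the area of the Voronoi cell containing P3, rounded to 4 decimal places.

1. box [0,100]×[0,66]: [(0, 0) (100, 0) (100, 66) (0, 66)]
2. ⊥bis P3·P0 via (50.565,15.445): [(57.3027, 0) (100, 0) (100, 66) (28.5111, 66)]  |A|=3768.1462
3. ⊥bis P3·P1 via (60.47,38.065): [(41.7391, 35.677) (57.3027, 0) (100, 0) (100, 43.1046)]  |A|=2017.3142
4. ⊥bis P3·P2 via (55.805,22.675): [(60.1473, 38.0239) (52.5028, 11.0028) (57.3027, 0) (100, 0) (100, 43.1046)]  |A|=1777.579
5. ⊥bis P3·P4 via (37.81,25.5): [(60.1473, 38.0239) (52.5028, 11.0028) (57.3027, 0) (100, 0) (100, 43.1046)]  |A|=1777.579
6. canonical 5-gon: [(60.1473, 38.0239) (52.5028, 11.0028) (57.3027, 0) (100, 0) (100, 43.1046)]
7. shoelace: 1777.579

Area of P3's cell: 1777.5790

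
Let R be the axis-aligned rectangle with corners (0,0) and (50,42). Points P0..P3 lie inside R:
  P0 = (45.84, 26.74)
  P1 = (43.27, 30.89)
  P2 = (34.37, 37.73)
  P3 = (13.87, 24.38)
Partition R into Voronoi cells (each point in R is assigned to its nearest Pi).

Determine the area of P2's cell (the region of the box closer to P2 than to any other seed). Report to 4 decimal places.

1. box [0,50]×[0,42]: [(0, 0) (50, 0) (50, 42) (0, 42)]
2. ⊥bis P2·P0 via (40.105,32.235): [(0, 0) (9.219, 0) (49.4614, 42) (0, 42)]  |A|=1232.287
3. ⊥bis P2·P1 via (38.82,34.31): [(0, 0) (9.219, 0) (25.5532, 17.0476) (44.7301, 42) (0, 42)]  |A|=1173.2585
4. ⊥bis P2·P3 via (24.12,31.055): [(29.7152, 22.4631) (44.7301, 42) (16.9924, 42)]  |A|=270.9538
5. canonical 3-gon: [(29.7152, 22.4631) (44.7301, 42) (16.9924, 42)]
6. shoelace: 270.9538

Area of P2's cell: 270.9538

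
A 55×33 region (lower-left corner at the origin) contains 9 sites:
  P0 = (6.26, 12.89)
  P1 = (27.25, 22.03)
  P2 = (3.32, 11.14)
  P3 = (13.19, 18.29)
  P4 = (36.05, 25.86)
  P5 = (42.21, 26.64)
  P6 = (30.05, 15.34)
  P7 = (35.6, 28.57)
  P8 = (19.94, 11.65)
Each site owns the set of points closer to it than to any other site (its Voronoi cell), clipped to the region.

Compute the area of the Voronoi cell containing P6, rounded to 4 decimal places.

1. box [0,55]×[0,33]: [(0, 0) (55, 0) (55, 33) (0, 33)]
2. ⊥bis P6·P0 via (18.155,14.115): [(19.6086, 0) (55, 0) (55, 33) (16.2101, 33)]  |A|=1223.9904
3. ⊥bis P6·P1 via (28.65,18.685): [(18.1375, 14.2851) (19.6086, 0) (55, 0) (55, 29.7134)]  |A|=800.4408
4. ⊥bis P6·P2 via (16.685,13.24): [(18.1375, 14.2851) (19.6086, 0) (55, 0) (55, 29.7134)]  |A|=800.4408
5. ⊥bis P6·P3 via (21.62,16.815): [(21.4176, 15.658) (19.2638, 3.3486) (19.6086, 0) (55, 0) (55, 29.7134)]  |A|=781.7313
6. ⊥bis P6·P4 via (33.05,20.6): [(33.1243, 20.5576) (21.4176, 15.658) (19.2638, 3.3486) (19.6086, 0) (55, 0) (55, 8.081)]  |A|=545.1189
7. ⊥bis P6·P5 via (36.13,20.99): [(40.3744, 16.4226) (33.1243, 20.5576) (21.4176, 15.658) (19.2638, 3.3486) (19.6086, 0) (55, 0) (55, 0.6839)]  |A|=491.0253
8. ⊥bis P6·P7 via (32.825,21.955): [(40.3744, 16.4226) (33.1243, 20.5576) (21.4176, 15.658) (19.2638, 3.3486) (19.6086, 0) (55, 0) (55, 0.6839)]  |A|=491.0253
9. ⊥bis P6·P8 via (24.995,13.495): [(40.3744, 16.4226) (33.1243, 20.5576) (23.8361, 16.6702) (29.9205, 0) (55, 0) (55, 0.6839)]  |A|=381.3272
10. canonical 6-gon: [(40.3744, 16.4226) (33.1243, 20.5576) (23.8361, 16.6702) (29.9205, 0) (55, 0) (55, 0.6839)]
11. shoelace: 381.3272

Area of P6's cell: 381.3272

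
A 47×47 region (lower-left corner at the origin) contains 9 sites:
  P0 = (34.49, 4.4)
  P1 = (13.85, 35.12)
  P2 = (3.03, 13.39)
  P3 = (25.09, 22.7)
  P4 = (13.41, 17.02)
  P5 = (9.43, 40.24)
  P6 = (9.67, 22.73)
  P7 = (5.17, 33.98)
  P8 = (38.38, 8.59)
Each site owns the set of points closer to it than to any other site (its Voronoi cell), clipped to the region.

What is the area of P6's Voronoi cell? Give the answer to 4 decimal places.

Area of P6's cell: 131.0344

1. box [0,47]×[0,47]: [(0, 0) (47, 0) (47, 47) (0, 47)]
2. ⊥bis P6·P0 via (22.08,13.565): [(0, 0) (12.062, 0) (46.7723, 47) (0, 47)]  |A|=1382.607
3. ⊥bis P6·P1 via (11.76,28.925): [(0, 32.8925) (0, 0) (12.062, 0) (29.1027, 23.0741)]  |A|=617.7891
4. ⊥bis P6·P2 via (6.35,18.06): [(0, 32.8925) (0, 22.5743) (18.8413, 9.1796) (29.1027, 23.0741)]  |A|=349.7612
5. ⊥bis P6·P3 via (17.38,22.715): [(17.3884, 27.0262) (0, 32.8925) (0, 22.5743) (17.3557, 10.2358)]  |A|=235.6135
6. ⊥bis P6·P4 via (11.54,19.875): [(17.3819, 23.7014) (17.3884, 27.0262) (0, 32.8925) (0, 22.5743) (7.51, 17.2354)]  |A|=169.2323
7. ⊥bis P6·P5 via (9.55,31.485): [(17.3819, 23.7014) (17.3884, 27.0262) (4.3818, 31.4142) (0, 31.3541) (0, 22.5743) (7.51, 17.2354)]  |A|=165.8619
8. ⊥bis P6·P7 via (7.42,28.355): [(17.3819, 23.7014) (17.3884, 27.0262) (10.1787, 29.4585) (0, 25.387) (0, 22.5743) (7.51, 17.2354)]  |A|=131.0344
9. ⊥bis P6·P8 via (24.025,15.66): [(17.3819, 23.7014) (17.3884, 27.0262) (10.1787, 29.4585) (0, 25.387) (0, 22.5743) (7.51, 17.2354)]  |A|=131.0344
10. canonical 6-gon: [(17.3819, 23.7014) (17.3884, 27.0262) (10.1787, 29.4585) (0, 25.387) (0, 22.5743) (7.51, 17.2354)]
11. shoelace: 131.0344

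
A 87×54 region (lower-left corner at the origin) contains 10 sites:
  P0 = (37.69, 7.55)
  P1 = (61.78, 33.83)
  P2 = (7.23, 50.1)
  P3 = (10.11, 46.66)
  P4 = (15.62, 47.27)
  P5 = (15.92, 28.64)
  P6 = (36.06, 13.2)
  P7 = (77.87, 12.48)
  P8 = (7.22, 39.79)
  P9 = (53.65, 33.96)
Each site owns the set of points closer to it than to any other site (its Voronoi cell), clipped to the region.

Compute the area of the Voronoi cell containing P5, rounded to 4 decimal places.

1. box [0,87]×[0,54]: [(0, 0) (87, 0) (87, 54) (0, 54)]
2. ⊥bis P5·P0 via (26.805,18.095): [(0, 0) (9.2752, 0) (61.5885, 54) (0, 54)]  |A|=1913.3197
3. ⊥bis P5·P1 via (38.85,31.235): [(0, 0) (9.2752, 0) (38.9216, 30.6023) (36.2737, 54) (0, 54)]  |A|=1617.1653
4. ⊥bis P5·P2 via (11.575,39.37): [(0, 34.6828) (0, 0) (9.2752, 0) (38.9216, 30.6023) (36.7745, 49.5743)]  |A|=1181.7068
5. ⊥bis P5·P3 via (13.015,37.65): [(0, 33.4537) (0, 0) (9.2752, 0) (38.9216, 30.6023) (37.2401, 45.4606)]  |A|=1079.7155
6. ⊥bis P5·P4 via (15.77,37.955): [(13.8659, 37.9243) (0, 33.4537) (0, 0) (9.2752, 0) (38.9216, 30.6023) (38.0489, 38.3138)]  |A|=993.1415
7. ⊥bis P5·P6 via (25.99,20.92): [(13.8659, 37.9243) (0, 33.4537) (0, 0) (9.2752, 0) (12.519, 3.3484) (38.213, 36.8637) (38.0489, 38.3138)]  |A|=900.8261
8. ⊥bis P5·P7 via (46.895,20.56): [(13.8659, 37.9243) (0, 33.4537) (0, 0) (9.2752, 0) (12.519, 3.3484) (38.213, 36.8637) (38.0489, 38.3138)]  |A|=900.8261
9. ⊥bis P5·P8 via (11.57,34.215): [(16.3757, 37.9648) (0, 25.1873) (0, 0) (9.2752, 0) (12.519, 3.3484) (38.213, 36.8637) (38.0489, 38.3138)]  |A|=827.8117
10. ⊥bis P5·P9 via (34.785,31.3): [(33.8057, 38.2454) (16.3757, 37.9648) (0, 25.1873) (0, 0) (9.2752, 0) (12.519, 3.3484) (34.6549, 32.2226)]  |A|=812.0441
11. canonical 7-gon: [(33.8057, 38.2454) (16.3757, 37.9648) (0, 25.1873) (0, 0) (9.2752, 0) (12.519, 3.3484) (34.6549, 32.2226)]
12. shoelace: 812.0441

Area of P5's cell: 812.0441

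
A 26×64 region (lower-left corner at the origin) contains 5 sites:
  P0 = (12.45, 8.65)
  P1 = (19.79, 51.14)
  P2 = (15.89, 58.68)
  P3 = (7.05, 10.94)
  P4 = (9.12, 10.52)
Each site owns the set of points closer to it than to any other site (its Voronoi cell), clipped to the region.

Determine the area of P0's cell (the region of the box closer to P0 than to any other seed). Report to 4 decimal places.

Area of P0's cell: 359.1609

1. box [0,26]×[0,64]: [(0, 0) (26, 0) (26, 64) (0, 64)]
2. ⊥bis P0·P1 via (16.12,29.895): [(0, 32.6797) (0, 0) (26, 0) (26, 28.1883)]  |A|=791.2832
3. ⊥bis P0·P2 via (14.17,33.665): [(0, 32.6797) (0, 0) (26, 0) (26, 28.1883)]  |A|=791.2832
4. ⊥bis P0·P3 via (9.75,9.795): [(18.1269, 29.5483) (5.5962, 0) (26, 0) (26, 28.1883)]  |A|=412.414
5. ⊥bis P0·P4 via (10.785,9.585): [(21.6535, 28.9391) (6.1938, 1.4093) (5.5962, 0) (26, 0) (26, 28.1883)]  |A|=359.1609
6. canonical 5-gon: [(21.6535, 28.9391) (6.1938, 1.4093) (5.5962, 0) (26, 0) (26, 28.1883)]
7. shoelace: 359.1609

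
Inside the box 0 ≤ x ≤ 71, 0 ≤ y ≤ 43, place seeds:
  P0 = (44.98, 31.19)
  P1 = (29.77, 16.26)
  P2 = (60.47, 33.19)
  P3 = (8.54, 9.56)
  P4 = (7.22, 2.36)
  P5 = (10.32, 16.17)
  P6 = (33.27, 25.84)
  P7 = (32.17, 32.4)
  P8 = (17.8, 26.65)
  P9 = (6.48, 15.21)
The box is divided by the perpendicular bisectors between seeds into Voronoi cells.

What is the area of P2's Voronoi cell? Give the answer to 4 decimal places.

1. box [0,71]×[0,43]: [(0, 0) (71, 0) (71, 43) (0, 43)]
2. ⊥bis P2·P0 via (52.725,32.19): [(56.8812, 0) (71, 0) (71, 43) (51.3293, 43)]  |A|=726.4745
3. ⊥bis P2·P1 via (45.12,24.725): [(56.3084, 4.4365) (58.755, 0) (71, 0) (71, 43) (51.3293, 43)]  |A|=722.318
4. ⊥bis P2·P3 via (34.505,21.375): [(56.3084, 4.4365) (58.755, 0) (71, 0) (71, 43) (51.3293, 43)]  |A|=722.318
5. ⊥bis P2·P4 via (33.845,17.775): [(56.3084, 4.4365) (58.755, 0) (71, 0) (71, 43) (51.3293, 43)]  |A|=722.318
6. ⊥bis P2·P5 via (35.395,24.68): [(56.3084, 4.4365) (58.755, 0) (71, 0) (71, 43) (51.3293, 43)]  |A|=722.318
7. ⊥bis P2·P6 via (46.87,29.515): [(56.3084, 4.4365) (58.755, 0) (71, 0) (71, 43) (51.3293, 43)]  |A|=722.318
8. ⊥bis P2·P7 via (46.32,32.795): [(56.3084, 4.4365) (58.755, 0) (71, 0) (71, 43) (51.3293, 43)]  |A|=722.318
9. ⊥bis P2·P8 via (39.135,29.92): [(56.3084, 4.4365) (58.755, 0) (71, 0) (71, 43) (51.3293, 43)]  |A|=722.318
10. ⊥bis P2·P9 via (33.475,24.2): [(56.3084, 4.4365) (58.755, 0) (71, 0) (71, 43) (51.3293, 43)]  |A|=722.318
11. canonical 5-gon: [(56.3084, 4.4365) (58.755, 0) (71, 0) (71, 43) (51.3293, 43)]
12. shoelace: 722.318

Area of P2's cell: 722.3180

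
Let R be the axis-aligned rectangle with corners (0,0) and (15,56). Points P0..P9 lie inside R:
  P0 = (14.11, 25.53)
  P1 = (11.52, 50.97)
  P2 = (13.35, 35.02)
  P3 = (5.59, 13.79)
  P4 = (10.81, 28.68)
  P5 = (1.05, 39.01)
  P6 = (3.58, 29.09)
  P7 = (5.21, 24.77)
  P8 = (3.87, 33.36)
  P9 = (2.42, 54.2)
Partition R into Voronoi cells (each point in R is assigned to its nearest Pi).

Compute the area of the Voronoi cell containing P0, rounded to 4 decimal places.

Area of P0's cell: 47.3736

1. box [0,15]×[0,56]: [(0, 0) (15, 0) (15, 56) (0, 56)]
2. ⊥bis P0·P1 via (12.815,38.25): [(0, 36.9453) (0, 0) (15, 0) (15, 38.4725)]  |A|=565.6333
3. ⊥bis P0·P2 via (13.73,30.275): [(0, 29.1754) (0, 0) (15, 0) (15, 30.3767)]  |A|=446.6411
4. ⊥bis P0·P3 via (9.85,19.66): [(0, 29.1754) (0, 26.8084) (15, 15.9225) (15, 30.3767)]  |A|=126.1594
5. ⊥bis P0·P4 via (12.46,27.105): [(7.1936, 21.5878) (15, 15.9225) (15, 29.766)]  |A|=54.0337
6. ⊥bis P0·P5 via (7.58,32.27): [(7.1936, 21.5878) (15, 15.9225) (15, 29.766)]  |A|=54.0337
7. ⊥bis P0·P6 via (8.845,27.31): [(7.1936, 21.5878) (15, 15.9225) (15, 29.766)]  |A|=54.0337
8. ⊥bis P0·P7 via (9.66,25.15): [(9.7367, 24.252) (10.1472, 19.4443) (15, 15.9225) (15, 29.766)]  |A|=47.3736
9. ⊥bis P0·P8 via (8.99,29.445): [(9.7367, 24.252) (10.1472, 19.4443) (15, 15.9225) (15, 29.766)]  |A|=47.3736
10. ⊥bis P0·P9 via (8.265,39.865): [(9.7367, 24.252) (10.1472, 19.4443) (15, 15.9225) (15, 29.766)]  |A|=47.3736
11. canonical 4-gon: [(9.7367, 24.252) (10.1472, 19.4443) (15, 15.9225) (15, 29.766)]
12. shoelace: 47.3736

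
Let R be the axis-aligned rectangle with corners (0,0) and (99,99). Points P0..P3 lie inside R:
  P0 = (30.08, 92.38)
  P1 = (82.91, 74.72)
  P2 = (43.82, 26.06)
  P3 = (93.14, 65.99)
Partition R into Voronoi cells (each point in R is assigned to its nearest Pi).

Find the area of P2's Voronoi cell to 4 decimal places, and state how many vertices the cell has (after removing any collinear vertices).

1. box [0,99]×[0,99]: [(0, 0) (99, 0) (99, 99) (0, 99)]
2. ⊥bis P2·P0 via (36.95,59.22): [(0, 51.5648) (0, 0) (99, 0) (99, 72.0754)]  |A|=6120.1875
3. ⊥bis P2·P1 via (63.365,50.39): [(49.2111, 61.7602) (0, 51.5648) (0, 0) (99, 0) (99, 21.7634)]  |A|=4867.6986
4. ⊥bis P2·P3 via (68.48,46.025): [(67.8872, 46.7571) (49.2111, 61.7602) (0, 51.5648) (0, 0) (99, 0) (99, 8.3279)]  |A|=4658.691
5. canonical 6-gon: [(67.8872, 46.7571) (49.2111, 61.7602) (0, 51.5648) (0, 0) (99, 0) (99, 8.3279)]
6. shoelace: 4658.691

Area of P2's cell: 4658.6910 (6 vertices)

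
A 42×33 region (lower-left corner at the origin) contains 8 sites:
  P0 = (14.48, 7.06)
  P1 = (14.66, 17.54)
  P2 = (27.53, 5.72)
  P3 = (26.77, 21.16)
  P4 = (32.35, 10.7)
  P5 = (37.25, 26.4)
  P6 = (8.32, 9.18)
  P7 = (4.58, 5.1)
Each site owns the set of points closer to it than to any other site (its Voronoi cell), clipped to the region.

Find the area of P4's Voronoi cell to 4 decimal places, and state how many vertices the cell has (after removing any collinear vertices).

Area of P4's cell: 196.2410 (5 vertices)

1. box [0,42]×[0,33]: [(0, 0) (42, 0) (42, 33) (0, 33)]
2. ⊥bis P4·P0 via (23.415,8.88): [(25.2238, 0) (42, 0) (42, 33) (18.5019, 33)]  |A|=664.5257
3. ⊥bis P4·P1 via (23.505,14.12): [(22.747, 12.1596) (25.2238, 0) (42, 0) (42, 33) (30.8051, 33)]  |A|=536.3236
4. ⊥bis P4·P2 via (29.94,8.21): [(23.5945, 14.3516) (38.4225, 0) (42, 0) (42, 33) (30.8051, 33)]  |A|=433.7445
5. ⊥bis P4·P3 via (29.56,15.93): [(24.6629, 13.3176) (38.4225, 0) (42, 0) (42, 22.5663)]  |A|=219.4386
6. ⊥bis P4·P5 via (34.8,18.55): [(34.5926, 18.6147) (24.6629, 13.3176) (38.4225, 0) (42, 0) (42, 16.3029)]  |A|=196.241
7. ⊥bis P4·P6 via (20.335,9.94): [(34.5926, 18.6147) (24.6629, 13.3176) (38.4225, 0) (42, 0) (42, 16.3029)]  |A|=196.241
8. ⊥bis P4·P7 via (18.465,7.9): [(34.5926, 18.6147) (24.6629, 13.3176) (38.4225, 0) (42, 0) (42, 16.3029)]  |A|=196.241
9. canonical 5-gon: [(34.5926, 18.6147) (24.6629, 13.3176) (38.4225, 0) (42, 0) (42, 16.3029)]
10. shoelace: 196.241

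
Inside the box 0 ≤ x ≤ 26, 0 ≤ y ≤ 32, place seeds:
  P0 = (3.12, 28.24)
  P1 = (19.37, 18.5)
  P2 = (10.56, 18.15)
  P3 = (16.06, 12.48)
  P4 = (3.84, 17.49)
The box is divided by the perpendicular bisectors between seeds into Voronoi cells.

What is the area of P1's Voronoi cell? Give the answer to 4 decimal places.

1. box [0,26]×[0,32]: [(0, 0) (26, 0) (26, 32) (0, 32)]
2. ⊥bis P1·P0 via (11.245,23.37): [(0, 4.6091) (0, 0) (26, 0) (26, 32) (16.4177, 32)]  |A|=607.1523
3. ⊥bis P1·P2 via (14.965,18.325): [(14.5458, 28.877) (15.693, 0) (26, 0) (26, 32) (16.4177, 32)]  |A|=347.0475
4. ⊥bis P1·P3 via (17.715,15.49): [(14.5458, 28.877) (15.0187, 16.9725) (26, 10.9346) (26, 32) (16.4177, 32)]  |A|=199.5418
5. ⊥bis P1·P4 via (11.605,17.995): [(14.5458, 28.877) (15.0187, 16.9725) (26, 10.9346) (26, 32) (16.4177, 32)]  |A|=199.5418
6. canonical 5-gon: [(14.5458, 28.877) (15.0187, 16.9725) (26, 10.9346) (26, 32) (16.4177, 32)]
7. shoelace: 199.5418

Area of P1's cell: 199.5418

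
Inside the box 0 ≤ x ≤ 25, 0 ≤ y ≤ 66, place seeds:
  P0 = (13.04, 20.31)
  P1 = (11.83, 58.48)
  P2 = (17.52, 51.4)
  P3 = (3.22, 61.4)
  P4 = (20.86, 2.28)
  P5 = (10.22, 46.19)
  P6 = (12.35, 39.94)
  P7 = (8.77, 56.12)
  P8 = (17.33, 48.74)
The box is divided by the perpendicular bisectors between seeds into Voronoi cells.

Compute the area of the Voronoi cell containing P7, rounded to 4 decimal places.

Area of P7's cell: 78.1452

1. box [0,25]×[0,66]: [(0, 0) (25, 0) (25, 66) (0, 66)]
2. ⊥bis P7·P0 via (10.905,38.215): [(0, 36.9147) (25, 39.8957) (25, 66) (0, 66)]  |A|=689.8703
3. ⊥bis P7·P1 via (10.3,57.3): [(0, 36.9147) (23.8305, 39.7562) (3.5902, 66) (0, 66)]  |A|=393.6687
4. ⊥bis P7·P2 via (13.145,53.76): [(0, 36.9147) (4.3371, 37.4318) (13.0978, 53.6724) (3.5902, 66) (0, 66)]  |A|=245.5587
5. ⊥bis P7·P3 via (5.995,58.76): [(0, 52.4584) (0, 36.9147) (4.3371, 37.4318) (13.0978, 53.6724) (7.7507, 60.6055)]  |A|=183.3968
6. ⊥bis P7·P4 via (14.815,29.2): [(0, 52.4584) (0, 36.9147) (4.3371, 37.4318) (13.0978, 53.6724) (7.7507, 60.6055)]  |A|=183.3968
7. ⊥bis P7·P5 via (9.495,51.155): [(0, 52.4584) (0, 49.7685) (11.9317, 51.5108) (13.0978, 53.6724) (7.7507, 60.6055)]  |A|=78.1452
8. ⊥bis P7·P6 via (10.56,48.03): [(0, 52.4584) (0, 49.7685) (11.9317, 51.5108) (13.0978, 53.6724) (7.7507, 60.6055)]  |A|=78.1452
9. ⊥bis P7·P8 via (13.05,52.43): [(0, 52.4584) (0, 49.7685) (11.9317, 51.5108) (13.0978, 53.6724) (7.7507, 60.6055)]  |A|=78.1452
10. canonical 5-gon: [(0, 52.4584) (0, 49.7685) (11.9317, 51.5108) (13.0978, 53.6724) (7.7507, 60.6055)]
11. shoelace: 78.1452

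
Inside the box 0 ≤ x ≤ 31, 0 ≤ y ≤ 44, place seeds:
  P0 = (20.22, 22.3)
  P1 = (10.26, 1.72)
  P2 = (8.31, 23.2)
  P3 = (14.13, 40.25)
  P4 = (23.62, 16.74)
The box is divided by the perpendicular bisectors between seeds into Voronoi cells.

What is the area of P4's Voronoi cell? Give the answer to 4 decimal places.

1. box [0,31]×[0,44]: [(0, 0) (31, 0) (31, 44) (0, 44)]
2. ⊥bis P4·P0 via (21.92,19.52): [(0, 6.1157) (0, 0) (31, 0) (31, 25.0725)]  |A|=483.4171
3. ⊥bis P4·P1 via (16.94,9.23): [(12.1134, 13.5232) (27.3168, 0) (31, 0) (31, 25.0725)]  |A|=261.6712
4. ⊥bis P4·P2 via (15.965,19.97): [(13.6382, 14.4556) (12.936, 12.7914) (27.3168, 0) (31, 0) (31, 25.0725)]  |A|=260.7298
5. ⊥bis P4·P3 via (18.875,28.495): [(13.6382, 14.4556) (12.936, 12.7914) (27.3168, 0) (31, 0) (31, 25.0725)]  |A|=260.7298
6. canonical 5-gon: [(13.6382, 14.4556) (12.936, 12.7914) (27.3168, 0) (31, 0) (31, 25.0725)]
7. shoelace: 260.7298

Area of P4's cell: 260.7298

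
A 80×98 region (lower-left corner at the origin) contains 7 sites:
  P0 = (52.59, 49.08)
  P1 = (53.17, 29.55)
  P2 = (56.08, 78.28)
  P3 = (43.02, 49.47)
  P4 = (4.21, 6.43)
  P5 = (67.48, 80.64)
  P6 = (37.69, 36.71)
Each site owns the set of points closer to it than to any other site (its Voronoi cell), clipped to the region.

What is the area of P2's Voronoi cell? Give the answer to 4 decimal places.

Area of P2's cell: 1549.7827

1. box [0,80]×[0,98]: [(0, 0) (80, 0) (80, 98) (0, 98)]
2. ⊥bis P2·P0 via (54.335,63.68): [(0, 70.1741) (80, 60.6125) (80, 98) (0, 98)]  |A|=2608.5338
3. ⊥bis P2·P1 via (54.625,53.915): [(0, 70.1741) (80, 60.6125) (80, 98) (0, 98)]  |A|=2608.5338
4. ⊥bis P2·P3 via (49.55,63.875): [(0, 86.3367) (48.4208, 64.3869) (80, 60.6125) (80, 98) (0, 98)]  |A|=2217.2305
5. ⊥bis P2·P4 via (30.145,42.355): [(0, 86.3367) (48.4208, 64.3869) (80, 60.6125) (80, 98) (0, 98)]  |A|=2217.2305
6. ⊥bis P2·P5 via (61.78,79.46): [(0, 86.3367) (48.4208, 64.3869) (65.3185, 62.3672) (57.9419, 98) (0, 98)]  |A|=1549.7827
7. ⊥bis P2·P6 via (46.885,57.495): [(0, 86.3367) (48.4208, 64.3869) (65.3185, 62.3672) (57.9419, 98) (0, 98)]  |A|=1549.7827
8. canonical 5-gon: [(0, 86.3367) (48.4208, 64.3869) (65.3185, 62.3672) (57.9419, 98) (0, 98)]
9. shoelace: 1549.7827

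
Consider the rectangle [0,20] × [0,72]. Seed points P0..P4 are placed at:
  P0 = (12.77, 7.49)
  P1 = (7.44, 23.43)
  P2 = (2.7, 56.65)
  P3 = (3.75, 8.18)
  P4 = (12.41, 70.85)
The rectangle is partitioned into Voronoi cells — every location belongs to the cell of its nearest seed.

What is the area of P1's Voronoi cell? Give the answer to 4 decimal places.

1. box [0,20]×[0,72]: [(0, 0) (20, 0) (20, 72) (0, 72)]
2. ⊥bis P1·P0 via (10.105,15.46): [(0, 12.0811) (20, 18.7687) (20, 72) (0, 72)]  |A|=1131.5022
3. ⊥bis P1·P2 via (5.07,40.04): [(0, 39.3166) (0, 12.0811) (20, 18.7687) (20, 42.1703)]  |A|=506.3709
4. ⊥bis P1·P3 via (5.595,15.805): [(0, 39.3166) (0, 17.1588) (8.8102, 15.027) (20, 18.7687) (20, 42.1703)]  |A|=484.0032
5. ⊥bis P1·P4 via (9.925,47.14): [(0, 39.3166) (0, 17.1588) (8.8102, 15.027) (20, 18.7687) (20, 42.1703)]  |A|=484.0032
6. canonical 5-gon: [(0, 39.3166) (0, 17.1588) (8.8102, 15.027) (20, 18.7687) (20, 42.1703)]
7. shoelace: 484.0032

Area of P1's cell: 484.0032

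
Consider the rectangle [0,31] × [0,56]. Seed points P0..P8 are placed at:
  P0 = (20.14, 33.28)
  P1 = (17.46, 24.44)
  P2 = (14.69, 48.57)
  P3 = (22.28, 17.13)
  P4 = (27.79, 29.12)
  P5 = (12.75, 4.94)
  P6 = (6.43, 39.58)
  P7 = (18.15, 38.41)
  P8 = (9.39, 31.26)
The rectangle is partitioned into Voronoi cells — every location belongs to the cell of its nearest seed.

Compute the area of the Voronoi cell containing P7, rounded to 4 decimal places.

Area of P7's cell: 152.1169

1. box [0,31]×[0,56]: [(0, 0) (31, 0) (31, 56) (0, 56)]
2. ⊥bis P7·P0 via (19.145,35.845): [(0, 28.4184) (31, 40.4437) (31, 56) (0, 56)]  |A|=668.6374
3. ⊥bis P7·P1 via (17.805,31.425): [(0, 32.3044) (8.8863, 31.8655) (31, 40.4437) (31, 56) (0, 56)]  |A|=651.3711
4. ⊥bis P7·P2 via (16.42,43.49): [(0, 37.8981) (0, 32.3044) (8.8863, 31.8655) (31, 40.4437) (31, 48.4552)]  |A|=253.8486
5. ⊥bis P7·P3 via (20.215,27.77): [(0, 37.8981) (0, 32.3044) (8.8863, 31.8655) (31, 40.4437) (31, 48.4552)]  |A|=253.8486
6. ⊥bis P7·P4 via (22.97,33.765): [(0, 37.8981) (0, 32.3044) (8.8863, 31.8655) (28.4547, 39.4564) (31, 42.0975) (31, 48.4552)]  |A|=251.7439
7. ⊥bis P7·P5 via (15.45,21.675): [(0, 37.8981) (0, 32.3044) (8.8863, 31.8655) (28.4547, 39.4564) (31, 42.0975) (31, 48.4552)]  |A|=251.7439
8. ⊥bis P7·P6 via (12.29,38.995): [(12.6092, 42.1922) (11.6867, 32.9518) (28.4547, 39.4564) (31, 42.0975) (31, 48.4552)]  |A|=157.3402
9. ⊥bis P7·P8 via (13.77,34.835): [(12.6092, 42.1922) (12.0813, 36.904) (14.4364, 34.0185) (28.4547, 39.4564) (31, 42.0975) (31, 48.4552)]  |A|=152.1169
10. canonical 6-gon: [(12.6092, 42.1922) (12.0813, 36.904) (14.4364, 34.0185) (28.4547, 39.4564) (31, 42.0975) (31, 48.4552)]
11. shoelace: 152.1169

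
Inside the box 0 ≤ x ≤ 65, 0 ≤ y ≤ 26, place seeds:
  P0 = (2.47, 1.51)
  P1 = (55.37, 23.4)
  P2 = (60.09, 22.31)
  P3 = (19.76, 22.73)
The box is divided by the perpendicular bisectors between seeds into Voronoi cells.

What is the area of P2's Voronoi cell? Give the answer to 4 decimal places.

Area of P2's cell: 248.1918

1. box [0,65]×[0,26]: [(0, 0) (65, 0) (65, 26) (0, 26)]
2. ⊥bis P2·P0 via (31.28,11.91): [(35.5793, 0) (65, 0) (65, 26) (26.1937, 26)]  |A|=886.9503
3. ⊥bis P2·P1 via (57.73,22.855): [(52.452, 0) (65, 0) (65, 26) (58.4563, 26)]  |A|=248.1918
4. ⊥bis P2·P3 via (39.925,22.52): [(52.452, 0) (65, 0) (65, 26) (58.4563, 26)]  |A|=248.1918
5. canonical 4-gon: [(52.452, 0) (65, 0) (65, 26) (58.4563, 26)]
6. shoelace: 248.1918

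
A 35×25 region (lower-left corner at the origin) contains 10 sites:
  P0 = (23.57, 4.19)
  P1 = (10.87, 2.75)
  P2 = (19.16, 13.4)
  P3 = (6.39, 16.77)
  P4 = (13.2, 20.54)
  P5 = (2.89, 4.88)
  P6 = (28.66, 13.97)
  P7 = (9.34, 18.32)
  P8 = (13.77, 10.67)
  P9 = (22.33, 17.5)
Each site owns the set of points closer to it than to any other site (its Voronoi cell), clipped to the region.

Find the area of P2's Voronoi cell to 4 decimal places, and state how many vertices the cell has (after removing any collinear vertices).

1. box [0,35]×[0,25]: [(0, 0) (35, 0) (35, 25) (0, 25)]
2. ⊥bis P2·P0 via (21.365,8.795): [(0, 0) (2.9972, 0) (35, 15.3238) (35, 25) (0, 25)]  |A|=629.7977
3. ⊥bis P2·P1 via (15.015,8.075): [(0, 19.7627) (16.8608, 6.6382) (35, 15.3238) (35, 25) (0, 25)]  |A|=453.2421
4. ⊥bis P2·P3 via (12.775,15.085): [(11.622, 10.7161) (16.8608, 6.6382) (35, 15.3238) (35, 25) (15.3916, 25)]  |A|=312.8824
5. ⊥bis P2·P4 via (16.18,16.97): [(12.451, 13.8573) (11.622, 10.7161) (16.8608, 6.6382) (35, 15.3238) (35, 25) (25.7998, 25)]  |A|=254.8942
6. ⊥bis P2·P5 via (11.025,9.14): [(12.451, 13.8573) (11.622, 10.7161) (16.8608, 6.6382) (35, 15.3238) (35, 25) (25.7998, 25)]  |A|=254.8942
7. ⊥bis P2·P6 via (23.91,13.685): [(23.3536, 22.9581) (12.451, 13.8573) (11.622, 10.7161) (16.8608, 6.6382) (24.1241, 10.1161)]  |A|=117.315
8. ⊥bis P2·P7 via (14.25,15.86): [(23.3536, 22.9581) (13.8185, 14.9988) (11.6586, 10.6877) (16.8608, 6.6382) (24.1241, 10.1161)]  |A|=115.5309
9. ⊥bis P2·P8 via (16.465,12.035): [(23.3536, 22.9581) (14.6235, 15.6708) (18.7421, 7.5391) (24.1241, 10.1161)]  |A|=86.0522
10. ⊥bis P2·P9 via (20.745,15.45): [(23.9529, 12.9697) (17.4298, 18.0132) (14.6235, 15.6708) (18.7421, 7.5391) (24.1241, 10.1161)]  |A|=54.9859
11. canonical 5-gon: [(23.9529, 12.9697) (17.4298, 18.0132) (14.6235, 15.6708) (18.7421, 7.5391) (24.1241, 10.1161)]
12. shoelace: 54.9859

Area of P2's cell: 54.9859 (5 vertices)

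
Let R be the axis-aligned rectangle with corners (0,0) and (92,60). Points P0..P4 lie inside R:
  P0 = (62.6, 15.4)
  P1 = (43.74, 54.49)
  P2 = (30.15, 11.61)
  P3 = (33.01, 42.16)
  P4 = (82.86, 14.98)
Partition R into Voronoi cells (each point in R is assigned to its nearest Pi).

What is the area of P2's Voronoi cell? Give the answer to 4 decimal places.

1. box [0,92]×[0,60]: [(0, 0) (92, 0) (92, 60) (0, 60)]
2. ⊥bis P2·P0 via (46.375,13.505): [(0, 0) (47.9523, 0) (40.9446, 60) (0, 60)]  |A|=2666.9079
3. ⊥bis P2·P1 via (36.945,33.05): [(0, 44.759) (0, 0) (47.9523, 0) (44.367, 30.6977)]  |A|=1728.925
4. ⊥bis P2·P3 via (31.58,26.885): [(0, 29.8414) (0, 0) (47.9523, 0) (44.9586, 25.6325)]  |A|=1285.3836
5. ⊥bis P2·P4 via (56.505,13.295): [(0, 29.8414) (0, 0) (47.9523, 0) (44.9586, 25.6325)]  |A|=1285.3836
6. canonical 4-gon: [(0, 29.8414) (0, 0) (47.9523, 0) (44.9586, 25.6325)]
7. shoelace: 1285.3836

Area of P2's cell: 1285.3836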